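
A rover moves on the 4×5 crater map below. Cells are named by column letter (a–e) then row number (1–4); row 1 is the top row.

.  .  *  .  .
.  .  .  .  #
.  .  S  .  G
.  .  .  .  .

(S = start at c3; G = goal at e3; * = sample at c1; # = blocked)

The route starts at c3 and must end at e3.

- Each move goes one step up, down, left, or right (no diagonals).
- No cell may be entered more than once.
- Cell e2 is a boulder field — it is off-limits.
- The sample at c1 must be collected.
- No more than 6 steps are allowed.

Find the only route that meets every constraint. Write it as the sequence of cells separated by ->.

c3 -> c2 -> c1 -> d1 -> d2 -> d3 -> e3

The budget equals the shortest possible length, so every move has to be on a shortest route through the required cells.
Route from c3: up 2 to c1, right 1 to d1, down 2 to d3, right 1 to e3 — 6 moves in all.
Check: all required cells visited; 6 ≤ 6 moves.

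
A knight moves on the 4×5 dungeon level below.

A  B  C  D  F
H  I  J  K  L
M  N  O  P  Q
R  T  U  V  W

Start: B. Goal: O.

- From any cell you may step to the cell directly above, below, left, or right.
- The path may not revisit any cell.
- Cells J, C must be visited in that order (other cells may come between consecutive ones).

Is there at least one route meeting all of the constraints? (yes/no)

yes

One route that works: B → I → J → C → D → K → P → O.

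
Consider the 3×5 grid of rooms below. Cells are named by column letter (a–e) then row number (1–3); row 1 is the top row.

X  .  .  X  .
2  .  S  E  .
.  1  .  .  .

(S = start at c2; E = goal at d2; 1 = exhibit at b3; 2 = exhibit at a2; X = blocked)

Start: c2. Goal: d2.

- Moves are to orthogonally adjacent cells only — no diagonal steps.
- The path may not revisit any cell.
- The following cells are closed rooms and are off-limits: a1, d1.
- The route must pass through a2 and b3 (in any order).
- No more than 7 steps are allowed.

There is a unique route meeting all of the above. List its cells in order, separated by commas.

c2, b2, a2, a3, b3, c3, d3, d2

The 7-move cap with required stops at a2, b3 leaves no slack for detours.
Route from c2: 2× left (reaching a2), down to a3, 3× right (reaching d3), up to d2 — 7 moves in all.
Check: all required cells visited; 7 ≤ 7 moves.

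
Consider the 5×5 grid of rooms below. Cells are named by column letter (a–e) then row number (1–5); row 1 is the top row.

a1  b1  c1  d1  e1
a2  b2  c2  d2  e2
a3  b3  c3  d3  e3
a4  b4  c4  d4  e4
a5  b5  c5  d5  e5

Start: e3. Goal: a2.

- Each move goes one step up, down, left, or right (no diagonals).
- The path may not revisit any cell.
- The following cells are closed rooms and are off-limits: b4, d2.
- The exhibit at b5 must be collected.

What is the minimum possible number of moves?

9

Any route passes through b5 somewhere between e3 and a2. Summing Manhattan distances along the two legs (e3 → b5 → a2) gives a lower bound of 5 + 4 = 9 moves.
A route of 9 moves achieves this: e3 → e4 → e5 → d5 → c5 → b5 → a5 → a4 → a3 → a2.
Since 9 matches the lower bound, it is optimal.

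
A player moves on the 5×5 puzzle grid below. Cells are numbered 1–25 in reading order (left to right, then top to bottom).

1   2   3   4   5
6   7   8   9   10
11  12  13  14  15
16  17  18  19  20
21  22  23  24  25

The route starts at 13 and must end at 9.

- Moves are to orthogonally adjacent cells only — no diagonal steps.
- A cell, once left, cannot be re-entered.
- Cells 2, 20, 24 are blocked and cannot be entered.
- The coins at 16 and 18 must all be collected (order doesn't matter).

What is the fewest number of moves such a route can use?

Any route passes through 16 and 18 in some order between 13 and 9. Summing Manhattan distances along each leg and taking the cheapest ordering (13 → 16 → 18 → 9) gives a lower bound of 3 + 2 + 3 = 8 moves.
A route of 8 moves achieves this: 13 → 18 → 17 → 16 → 11 → 6 → 7 → 8 → 9.
Since 8 matches the lower bound, it is optimal.

8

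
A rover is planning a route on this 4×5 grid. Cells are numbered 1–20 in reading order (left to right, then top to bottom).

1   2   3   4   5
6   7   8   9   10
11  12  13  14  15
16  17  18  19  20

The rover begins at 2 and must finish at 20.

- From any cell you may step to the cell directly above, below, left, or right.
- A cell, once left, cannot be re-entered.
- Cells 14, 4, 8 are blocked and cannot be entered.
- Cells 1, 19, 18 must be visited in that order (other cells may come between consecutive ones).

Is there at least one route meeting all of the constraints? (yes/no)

no

Ignoring the required order, 7 revisit-free routes from 2 to 20 pass through all of 1, 19, and 18; the waypoint orders that occur are 1 → 18 → 19 (7) — never 1 → 19 → 18.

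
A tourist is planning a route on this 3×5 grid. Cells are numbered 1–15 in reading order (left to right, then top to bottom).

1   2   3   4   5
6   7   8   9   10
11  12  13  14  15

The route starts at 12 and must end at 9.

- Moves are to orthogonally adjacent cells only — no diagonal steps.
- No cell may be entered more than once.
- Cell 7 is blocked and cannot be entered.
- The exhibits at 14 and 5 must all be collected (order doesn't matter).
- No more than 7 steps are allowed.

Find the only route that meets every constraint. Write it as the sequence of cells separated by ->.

12 -> 13 -> 14 -> 15 -> 10 -> 5 -> 4 -> 9

The budget equals the shortest possible length, so every move has to be on a shortest route through the required cells.
Route from 12: 3× right (reaching 15), 2× up (reaching 5), left to 4, down to 9 — 7 moves in all.
Check: all required cells visited; 7 ≤ 7 moves.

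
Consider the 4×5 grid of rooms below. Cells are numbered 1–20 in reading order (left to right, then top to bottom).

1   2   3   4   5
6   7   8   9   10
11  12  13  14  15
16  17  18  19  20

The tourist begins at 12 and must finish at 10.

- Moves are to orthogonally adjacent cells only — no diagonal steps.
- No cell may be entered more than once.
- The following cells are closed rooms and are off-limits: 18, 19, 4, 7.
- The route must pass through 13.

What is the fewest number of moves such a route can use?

4

Any route passes through 13 somewhere between 12 and 10. Summing Manhattan distances along the two legs (12 → 13 → 10) gives a lower bound of 1 + 3 = 4 moves.
A route of 4 moves achieves this: 12 → 13 → 8 → 9 → 10.
Since 4 matches the lower bound, it is optimal.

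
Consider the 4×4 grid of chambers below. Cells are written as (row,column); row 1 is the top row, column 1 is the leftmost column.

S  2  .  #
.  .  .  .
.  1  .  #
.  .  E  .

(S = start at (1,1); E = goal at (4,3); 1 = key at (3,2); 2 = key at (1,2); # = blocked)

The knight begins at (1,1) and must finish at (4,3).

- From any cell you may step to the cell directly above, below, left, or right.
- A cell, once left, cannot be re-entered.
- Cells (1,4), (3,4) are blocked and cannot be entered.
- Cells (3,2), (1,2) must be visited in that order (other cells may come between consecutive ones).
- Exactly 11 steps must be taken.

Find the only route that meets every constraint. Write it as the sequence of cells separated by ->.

(1,1) -> (2,1) -> (3,1) -> (4,1) -> (4,2) -> (3,2) -> (2,2) -> (1,2) -> (1,3) -> (2,3) -> (3,3) -> (4,3)

The waypoints must appear in the order (3,2), (1,2), with no cell reused.
Route from (1,1): 3× down (reaching (4,1)), right to (4,2), 3× up (reaching (1,2)), right to (1,3), 3× down (reaching (4,3)) — 11 moves in all.
Check: order respected (1 at step 5, 2 at step 7); 11 moves as required.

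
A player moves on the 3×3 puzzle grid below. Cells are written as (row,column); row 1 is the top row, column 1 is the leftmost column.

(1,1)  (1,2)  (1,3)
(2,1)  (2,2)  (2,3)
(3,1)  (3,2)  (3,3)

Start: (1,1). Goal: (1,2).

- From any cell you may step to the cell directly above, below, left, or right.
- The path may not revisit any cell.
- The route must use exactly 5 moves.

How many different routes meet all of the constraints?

Need simple routes of exactly 5 moves from (1,1) to (1,2) (Manhattan distance 1, so 2 moves are spent on a detour and 2 undoing it).
Enumerating: (1,1) (2,1) (3,1) (3,2) (2,2) (1,2) | (1,1) (2,1) (2,2) (2,3) (1,3) (1,2).
That gives 2 routes.

2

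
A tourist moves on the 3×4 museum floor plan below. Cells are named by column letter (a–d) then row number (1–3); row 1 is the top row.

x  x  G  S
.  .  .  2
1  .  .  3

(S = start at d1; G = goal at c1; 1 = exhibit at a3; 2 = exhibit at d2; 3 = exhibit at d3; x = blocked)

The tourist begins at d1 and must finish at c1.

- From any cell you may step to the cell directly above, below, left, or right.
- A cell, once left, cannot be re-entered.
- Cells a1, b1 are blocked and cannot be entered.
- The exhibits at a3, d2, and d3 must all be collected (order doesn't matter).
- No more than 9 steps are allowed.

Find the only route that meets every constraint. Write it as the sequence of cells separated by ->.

The 9-move cap with required stops at a3, d2, d3 leaves no slack for detours.
Route from d1: down 2 to d3, left 3 to a3, up 1 to a2, right 2 to c2, up 1 to c1 — 9 moves in all.
Check: all required cells visited; 9 ≤ 9 moves.

d1 -> d2 -> d3 -> c3 -> b3 -> a3 -> a2 -> b2 -> c2 -> c1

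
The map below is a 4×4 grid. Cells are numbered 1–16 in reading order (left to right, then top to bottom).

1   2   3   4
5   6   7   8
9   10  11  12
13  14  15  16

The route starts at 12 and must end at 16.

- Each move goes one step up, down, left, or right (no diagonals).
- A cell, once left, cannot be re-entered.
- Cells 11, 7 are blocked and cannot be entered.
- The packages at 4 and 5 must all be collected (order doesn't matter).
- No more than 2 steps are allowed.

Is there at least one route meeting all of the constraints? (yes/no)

Even ignoring the no-revisit rule, getting from 12 to 16, taking the cheapest ordering 12 → 4 → 5 → 16 needs at least 2 + 4 + 5 = 11 moves (Manhattan distance per leg), which exceeds the 2-move limit.

no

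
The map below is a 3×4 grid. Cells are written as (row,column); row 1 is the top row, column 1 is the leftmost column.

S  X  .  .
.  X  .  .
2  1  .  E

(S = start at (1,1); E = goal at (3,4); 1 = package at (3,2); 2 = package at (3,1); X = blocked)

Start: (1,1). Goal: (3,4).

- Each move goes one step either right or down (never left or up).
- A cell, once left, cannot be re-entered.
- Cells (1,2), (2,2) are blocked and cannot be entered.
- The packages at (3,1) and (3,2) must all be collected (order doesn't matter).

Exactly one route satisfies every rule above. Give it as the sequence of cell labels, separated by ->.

Moves only go right or down, so the column and row indices never decrease.
Route from (1,1): down 2 to (3,1), right 3 to (3,4) — 5 moves in all.
Check: all required cells visited.

(1,1) -> (2,1) -> (3,1) -> (3,2) -> (3,3) -> (3,4)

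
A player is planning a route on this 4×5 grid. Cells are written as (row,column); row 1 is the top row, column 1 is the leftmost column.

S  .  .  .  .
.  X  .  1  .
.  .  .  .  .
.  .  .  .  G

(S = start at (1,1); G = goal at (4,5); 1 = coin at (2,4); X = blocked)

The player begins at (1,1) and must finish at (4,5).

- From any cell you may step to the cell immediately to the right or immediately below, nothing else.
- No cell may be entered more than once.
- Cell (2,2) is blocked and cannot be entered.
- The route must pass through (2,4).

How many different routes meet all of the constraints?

6

A right/down-only route from (1,1) to (4,5) makes exactly 3 down-moves and 4 right-moves in some order.
With no other constraints that would be C(7,3) = 35 routes.
Split at (2,4) and multiply the segment counts (each segment already excludes blocked cells): (1,1)→(2,4): 2; (2,4)→(4,5): 3; product = 6.
That gives 6 routes.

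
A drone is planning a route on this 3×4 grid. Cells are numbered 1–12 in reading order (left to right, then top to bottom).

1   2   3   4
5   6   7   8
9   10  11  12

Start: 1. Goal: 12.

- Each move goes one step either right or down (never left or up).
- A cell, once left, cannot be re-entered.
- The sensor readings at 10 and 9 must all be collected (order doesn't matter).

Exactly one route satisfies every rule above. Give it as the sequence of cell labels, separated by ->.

Moves only go right or down, so the column and row indices never decrease.
Route from 1: 2× down (reaching 9), 3× right (reaching 12) — 5 moves in all.
Check: all required cells visited.

1 -> 5 -> 9 -> 10 -> 11 -> 12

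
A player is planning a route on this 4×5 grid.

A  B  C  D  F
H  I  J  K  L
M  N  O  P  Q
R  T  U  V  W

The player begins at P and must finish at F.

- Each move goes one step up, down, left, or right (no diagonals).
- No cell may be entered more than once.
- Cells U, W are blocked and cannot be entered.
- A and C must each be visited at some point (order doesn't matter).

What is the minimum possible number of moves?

Any route passes through A and C in some order between P and F. Summing Manhattan distances along each leg and taking the cheapest ordering (P → A → C → F) gives a lower bound of 5 + 2 + 2 = 9 moves.
A route of 9 moves achieves this: P → K → J → I → H → A → B → C → D → F.
Since 9 matches the lower bound, it is optimal.

9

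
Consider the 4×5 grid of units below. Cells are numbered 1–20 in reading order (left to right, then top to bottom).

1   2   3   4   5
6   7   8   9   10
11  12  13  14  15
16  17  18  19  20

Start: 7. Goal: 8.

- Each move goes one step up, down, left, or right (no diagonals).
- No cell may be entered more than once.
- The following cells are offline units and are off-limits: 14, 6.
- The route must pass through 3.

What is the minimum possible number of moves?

Any route passes through 3 somewhere between 7 and 8. Summing Manhattan distances along the two legs (7 → 3 → 8) gives a lower bound of 2 + 1 = 3 moves.
A route of 3 moves achieves this: 7 → 2 → 3 → 8.
Since 3 matches the lower bound, it is optimal.

3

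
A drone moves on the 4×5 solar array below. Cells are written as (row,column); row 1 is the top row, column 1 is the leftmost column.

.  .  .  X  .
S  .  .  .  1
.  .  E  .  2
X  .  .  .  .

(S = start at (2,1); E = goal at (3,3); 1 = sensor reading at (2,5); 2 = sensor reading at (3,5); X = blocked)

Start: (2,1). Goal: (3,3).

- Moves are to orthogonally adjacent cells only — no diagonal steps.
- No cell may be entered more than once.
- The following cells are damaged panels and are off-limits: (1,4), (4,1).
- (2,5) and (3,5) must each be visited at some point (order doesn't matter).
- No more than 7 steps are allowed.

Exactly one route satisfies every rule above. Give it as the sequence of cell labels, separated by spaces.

The budget equals the shortest possible length, so every move has to be on a shortest route through the required cells.
Route from (2,1): right 4 to (2,5), down 1 to (3,5), left 2 to (3,3) — 7 moves in all.
Check: all required cells visited; 7 ≤ 7 moves.

(2,1) (2,2) (2,3) (2,4) (2,5) (3,5) (3,4) (3,3)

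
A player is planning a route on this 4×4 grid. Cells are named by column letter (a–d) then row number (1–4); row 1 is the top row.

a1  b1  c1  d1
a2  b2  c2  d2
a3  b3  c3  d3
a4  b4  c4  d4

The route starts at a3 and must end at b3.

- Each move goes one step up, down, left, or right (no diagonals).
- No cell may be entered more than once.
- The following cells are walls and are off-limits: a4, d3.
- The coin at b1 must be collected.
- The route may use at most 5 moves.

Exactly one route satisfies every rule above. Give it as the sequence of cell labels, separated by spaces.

a3 a2 a1 b1 b2 b3

The budget equals the shortest possible length, so every move has to be on a shortest route through the required cells.
Route from a3: 2× up (reaching a1), right to b1, 2× down (reaching b3) — 5 moves in all.
Check: all required cells visited; 5 ≤ 5 moves.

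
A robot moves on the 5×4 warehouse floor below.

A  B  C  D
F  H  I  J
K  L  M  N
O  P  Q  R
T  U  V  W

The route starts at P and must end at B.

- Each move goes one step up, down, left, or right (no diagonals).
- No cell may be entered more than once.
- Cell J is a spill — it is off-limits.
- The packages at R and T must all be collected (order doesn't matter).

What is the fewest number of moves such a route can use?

11

Any route passes through R and T in some order between P and B. Summing Manhattan distances along each leg and taking the cheapest ordering (P → T → R → B) gives a lower bound of 2 + 4 + 5 = 11 moves.
A route of 11 moves achieves this: P → O → T → U → V → Q → R → N → M → I → C → B.
Since 11 matches the lower bound, it is optimal.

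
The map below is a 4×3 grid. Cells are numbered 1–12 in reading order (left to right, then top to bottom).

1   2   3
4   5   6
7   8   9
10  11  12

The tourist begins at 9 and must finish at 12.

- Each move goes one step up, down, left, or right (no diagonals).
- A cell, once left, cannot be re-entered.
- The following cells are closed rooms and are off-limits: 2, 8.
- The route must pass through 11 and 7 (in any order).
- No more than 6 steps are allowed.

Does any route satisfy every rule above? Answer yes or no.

Even ignoring the no-revisit rule, getting from 9 to 12, taking the cheapest ordering 9 → 11 → 7 → 12 needs at least 2 + 2 + 3 = 7 moves (Manhattan distance per leg), which exceeds the 6-move limit.

no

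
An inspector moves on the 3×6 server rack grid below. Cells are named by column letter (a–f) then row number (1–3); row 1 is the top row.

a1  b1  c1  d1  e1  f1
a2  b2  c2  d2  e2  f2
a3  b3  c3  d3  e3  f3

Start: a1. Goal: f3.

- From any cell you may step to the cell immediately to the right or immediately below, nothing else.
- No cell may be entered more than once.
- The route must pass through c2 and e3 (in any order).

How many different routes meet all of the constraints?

9

A right/down-only route from a1 to f3 makes exactly 2 down-moves and 5 right-moves in some order.
With no other constraints that would be C(7,2) = 21 routes.
A monotone route can only reach the required cells in the order c2, e3, so split there and multiply the segment counts: a1→c2: 3; c2→e3: 3; e3→f3: 1; product = 9.
That gives 9 routes.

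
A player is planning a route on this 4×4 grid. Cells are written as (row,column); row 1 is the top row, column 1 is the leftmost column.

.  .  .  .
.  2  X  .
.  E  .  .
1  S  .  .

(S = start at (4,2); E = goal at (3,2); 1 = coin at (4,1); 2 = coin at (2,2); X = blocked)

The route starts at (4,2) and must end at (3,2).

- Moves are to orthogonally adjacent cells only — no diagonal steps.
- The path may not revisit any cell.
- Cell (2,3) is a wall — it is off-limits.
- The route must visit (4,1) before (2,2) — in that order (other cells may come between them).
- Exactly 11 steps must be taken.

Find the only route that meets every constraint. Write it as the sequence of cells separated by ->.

(4,2) -> (4,1) -> (3,1) -> (2,1) -> (2,2) -> (1,2) -> (1,3) -> (1,4) -> (2,4) -> (3,4) -> (3,3) -> (3,2)

The waypoints must appear in the order (4,1), (2,2), with no cell reused.
Route from (4,2): left 1 to (4,1), up 2 to (2,1), right 1 to (2,2), up 1 to (1,2), right 2 to (1,4), down 2 to (3,4), left 2 to (3,2) — 11 moves in all.
Check: order respected (1 at step 1, 2 at step 4); 11 moves as required.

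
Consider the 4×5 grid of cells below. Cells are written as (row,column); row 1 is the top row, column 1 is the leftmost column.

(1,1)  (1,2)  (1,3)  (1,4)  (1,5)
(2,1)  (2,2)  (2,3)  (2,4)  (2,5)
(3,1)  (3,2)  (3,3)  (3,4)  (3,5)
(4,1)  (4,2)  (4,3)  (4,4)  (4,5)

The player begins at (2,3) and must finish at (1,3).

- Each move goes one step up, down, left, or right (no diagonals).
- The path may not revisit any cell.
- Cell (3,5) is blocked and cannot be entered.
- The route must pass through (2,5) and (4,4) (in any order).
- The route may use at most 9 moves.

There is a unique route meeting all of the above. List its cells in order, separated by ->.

(2,3) -> (3,3) -> (4,3) -> (4,4) -> (3,4) -> (2,4) -> (2,5) -> (1,5) -> (1,4) -> (1,3)

The budget equals the shortest possible length, so every move has to be on a shortest route through the required cells.
Route from (2,3): down 2 to (4,3), right 1 to (4,4), up 2 to (2,4), right 1 to (2,5), up 1 to (1,5), left 2 to (1,3) — 9 moves in all.
Check: all required cells visited; 9 ≤ 9 moves.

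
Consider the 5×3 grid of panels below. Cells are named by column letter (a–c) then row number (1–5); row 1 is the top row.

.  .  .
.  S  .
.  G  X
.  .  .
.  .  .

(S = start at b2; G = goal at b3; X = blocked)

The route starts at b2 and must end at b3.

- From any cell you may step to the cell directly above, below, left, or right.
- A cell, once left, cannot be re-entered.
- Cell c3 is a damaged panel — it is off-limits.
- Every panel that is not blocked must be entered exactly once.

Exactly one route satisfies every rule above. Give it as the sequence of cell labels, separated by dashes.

b2 - c2 - c1 - b1 - a1 - a2 - a3 - a4 - a5 - b5 - c5 - c4 - b4 - b3

Need to visit all 14 open cells exactly once, starting at b2 and ending at b3.
Cell c2 has only two open neighbours (c1 and b2), so the path must pass straight through it: one of those is the cell it's entered from and the other is where it exits.
Route from b2: right 1 to c2, up 1 to c1, left 2 to a1, down 4 to a5, right 2 to c5, up 1 to c4, left 1 to b4, up 1 to b3 — 13 moves in all.
Check: all 14 open cells covered.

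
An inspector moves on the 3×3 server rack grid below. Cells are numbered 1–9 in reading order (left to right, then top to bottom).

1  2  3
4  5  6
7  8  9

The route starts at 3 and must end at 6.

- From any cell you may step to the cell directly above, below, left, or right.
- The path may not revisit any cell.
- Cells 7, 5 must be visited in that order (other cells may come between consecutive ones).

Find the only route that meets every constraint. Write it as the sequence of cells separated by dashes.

The waypoints must appear in the order 7, 5, with no cell reused.
Route from 3: left 2 to 1, down 2 to 7, right 1 to 8, up 1 to 5, right 1 to 6 — 7 moves in all.
Check: order respected (7 at step 4, 5 at step 6).

3 - 2 - 1 - 4 - 7 - 8 - 5 - 6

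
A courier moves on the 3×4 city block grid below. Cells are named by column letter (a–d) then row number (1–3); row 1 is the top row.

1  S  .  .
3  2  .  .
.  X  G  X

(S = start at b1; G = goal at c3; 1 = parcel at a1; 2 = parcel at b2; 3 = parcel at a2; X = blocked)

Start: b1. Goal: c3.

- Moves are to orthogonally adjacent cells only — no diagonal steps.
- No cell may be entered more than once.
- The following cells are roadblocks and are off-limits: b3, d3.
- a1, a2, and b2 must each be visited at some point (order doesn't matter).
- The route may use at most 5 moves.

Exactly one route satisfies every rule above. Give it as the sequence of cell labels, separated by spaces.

b1 a1 a2 b2 c2 c3

Any route must reach a1, a2, and b2 and still end at c3 within 5 moves, so the order of the required stops is forced.
Route from b1: left 1 to a1, down 1 to a2, right 2 to c2, down 1 to c3 — 5 moves in all.
Check: all required cells visited; 5 ≤ 5 moves.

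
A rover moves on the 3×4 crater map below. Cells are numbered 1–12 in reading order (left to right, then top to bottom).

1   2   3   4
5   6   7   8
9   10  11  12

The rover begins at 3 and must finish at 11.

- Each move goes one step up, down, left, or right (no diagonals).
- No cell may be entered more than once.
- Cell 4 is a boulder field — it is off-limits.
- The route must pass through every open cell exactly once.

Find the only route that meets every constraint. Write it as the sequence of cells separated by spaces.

3 2 1 5 9 10 6 7 8 12 11

Need to visit all 11 open cells exactly once, starting at 3 and ending at 11.
Cell 9 has only two open neighbours (5 and 10), so the path must pass straight through it: one of those is the cell it's entered from and the other is where it exits.
Route from 3: 2× left (reaching 1), 2× down (reaching 9), right to 10, up to 6, 2× right (reaching 8), down to 12, left to 11 — 10 moves in all.
Check: all 11 open cells covered.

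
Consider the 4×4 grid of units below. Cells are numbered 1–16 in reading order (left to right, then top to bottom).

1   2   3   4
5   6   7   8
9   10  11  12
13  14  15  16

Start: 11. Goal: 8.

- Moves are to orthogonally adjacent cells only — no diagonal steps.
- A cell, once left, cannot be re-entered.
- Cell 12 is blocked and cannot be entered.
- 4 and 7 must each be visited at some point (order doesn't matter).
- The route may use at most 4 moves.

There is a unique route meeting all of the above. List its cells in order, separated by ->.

11 -> 7 -> 3 -> 4 -> 8

The 4-move cap with required stops at 4, 7 leaves no slack for detours.
Route from 11: up 2 to 3, right 1 to 4, down 1 to 8 — 4 moves in all.
Check: all required cells visited; 4 ≤ 4 moves.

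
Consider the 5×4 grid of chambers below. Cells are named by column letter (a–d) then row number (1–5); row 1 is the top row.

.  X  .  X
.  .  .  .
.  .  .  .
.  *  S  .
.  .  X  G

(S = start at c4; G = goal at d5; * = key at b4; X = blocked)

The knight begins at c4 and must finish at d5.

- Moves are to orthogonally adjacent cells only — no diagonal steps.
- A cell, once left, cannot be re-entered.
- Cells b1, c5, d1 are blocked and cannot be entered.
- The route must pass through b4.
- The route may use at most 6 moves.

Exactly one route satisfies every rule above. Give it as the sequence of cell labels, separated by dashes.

c4 - b4 - b3 - c3 - d3 - d4 - d5

Any route must reach b4 and still end at d5 within 6 moves, so the order of the required stops is forced.
Route from c4: left to b4, up to b3, 2× right (reaching d3), 2× down (reaching d5) — 6 moves in all.
Check: all required cells visited; 6 ≤ 6 moves.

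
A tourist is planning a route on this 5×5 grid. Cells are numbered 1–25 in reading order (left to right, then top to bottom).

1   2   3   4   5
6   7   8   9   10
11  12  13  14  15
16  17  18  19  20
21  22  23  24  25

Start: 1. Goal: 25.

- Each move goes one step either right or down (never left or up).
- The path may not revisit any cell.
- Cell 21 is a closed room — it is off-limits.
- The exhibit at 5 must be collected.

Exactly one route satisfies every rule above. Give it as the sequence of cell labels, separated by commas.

Moves only go right or down, so the column and row indices never decrease.
Route from 1: right 4 to 5, down 4 to 25 — 8 moves in all.
Check: all required cells visited.

1, 2, 3, 4, 5, 10, 15, 20, 25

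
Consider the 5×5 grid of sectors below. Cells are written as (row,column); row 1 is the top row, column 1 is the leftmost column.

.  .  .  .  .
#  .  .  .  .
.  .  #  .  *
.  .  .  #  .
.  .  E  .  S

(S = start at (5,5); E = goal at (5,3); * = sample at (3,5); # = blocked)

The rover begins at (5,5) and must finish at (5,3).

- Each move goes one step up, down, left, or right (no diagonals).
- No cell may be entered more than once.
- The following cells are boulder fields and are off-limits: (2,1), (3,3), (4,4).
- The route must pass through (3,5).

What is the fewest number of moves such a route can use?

10

Any route passes through (3,5) somewhere between (5,5) and (5,3). Summing Manhattan distances along the two legs ((5,5) → (3,5) → (5,3)) gives a lower bound of 2 + 4 = 6 moves.
The shortest route satisfying every rule uses 10 moves: (5,5) → (4,5) → (3,5) → (2,5) → (2,4) → (2,3) → (2,2) → (3,2) → (4,2) → (5,2) → (5,3).
The bound of 6 isn't tight here; checking systematically, no route of length 6 through 9 satisfies every constraint (on a 4-connected grid the length of any start-to-goal walk has the same parity as the Manhattan bound, so only lengths 6, 8, 10, … need checking), so 10 is the minimum.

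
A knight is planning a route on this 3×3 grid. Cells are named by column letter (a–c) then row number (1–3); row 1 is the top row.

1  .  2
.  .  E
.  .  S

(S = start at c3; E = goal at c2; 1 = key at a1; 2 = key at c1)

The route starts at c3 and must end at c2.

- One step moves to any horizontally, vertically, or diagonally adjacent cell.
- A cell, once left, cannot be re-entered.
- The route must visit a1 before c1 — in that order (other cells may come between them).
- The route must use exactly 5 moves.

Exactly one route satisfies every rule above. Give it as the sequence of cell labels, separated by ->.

The waypoints must appear in the order a1, c1, with no cell reused.
Route from c3: up-left 2 to a1, right 2 to c1, down 1 to c2 — 5 moves in all.
Check: order respected (1 at step 2, 2 at step 4); 5 moves as required.

c3 -> b2 -> a1 -> b1 -> c1 -> c2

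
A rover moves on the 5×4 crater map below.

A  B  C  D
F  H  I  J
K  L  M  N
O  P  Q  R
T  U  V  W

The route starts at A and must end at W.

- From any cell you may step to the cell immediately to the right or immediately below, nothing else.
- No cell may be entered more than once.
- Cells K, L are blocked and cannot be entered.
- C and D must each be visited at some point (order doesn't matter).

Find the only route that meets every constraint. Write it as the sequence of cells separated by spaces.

A B C D J N R W

Moves only go right or down, so the column and row indices never decrease.
Route from A: 3× right (reaching D), 4× down (reaching W) — 7 moves in all.
Check: all required cells visited.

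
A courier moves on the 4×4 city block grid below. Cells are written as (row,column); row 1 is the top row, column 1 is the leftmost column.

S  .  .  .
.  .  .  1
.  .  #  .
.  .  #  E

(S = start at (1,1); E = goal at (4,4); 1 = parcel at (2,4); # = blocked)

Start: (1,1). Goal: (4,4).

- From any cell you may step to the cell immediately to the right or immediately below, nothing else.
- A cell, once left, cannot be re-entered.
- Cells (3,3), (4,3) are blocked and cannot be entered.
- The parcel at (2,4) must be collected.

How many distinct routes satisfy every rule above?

A right/down-only route from (1,1) to (4,4) makes exactly 3 down-moves and 3 right-moves in some order.
With no other constraints that would be C(6,3) = 20 routes.
Split at (2,4) and multiply the segment counts (each segment already excludes blocked cells): (1,1)→(2,4): 4; (2,4)→(4,4): 1; product = 4.
That gives 4 routes.

4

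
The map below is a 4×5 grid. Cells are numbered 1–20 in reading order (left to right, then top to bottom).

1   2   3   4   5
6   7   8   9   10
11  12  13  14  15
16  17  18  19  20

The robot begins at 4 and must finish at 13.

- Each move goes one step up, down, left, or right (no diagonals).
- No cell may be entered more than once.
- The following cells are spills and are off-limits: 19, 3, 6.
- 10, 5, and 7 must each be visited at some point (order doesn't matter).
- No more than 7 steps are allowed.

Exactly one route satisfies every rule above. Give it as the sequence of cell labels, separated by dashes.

The 7-move cap with required stops at 10, 5, 7 leaves no slack for detours.
Route from 4: right 1 to 5, down 1 to 10, left 3 to 7, down 1 to 12, right 1 to 13 — 7 moves in all.
Check: all required cells visited; 7 ≤ 7 moves.

4 - 5 - 10 - 9 - 8 - 7 - 12 - 13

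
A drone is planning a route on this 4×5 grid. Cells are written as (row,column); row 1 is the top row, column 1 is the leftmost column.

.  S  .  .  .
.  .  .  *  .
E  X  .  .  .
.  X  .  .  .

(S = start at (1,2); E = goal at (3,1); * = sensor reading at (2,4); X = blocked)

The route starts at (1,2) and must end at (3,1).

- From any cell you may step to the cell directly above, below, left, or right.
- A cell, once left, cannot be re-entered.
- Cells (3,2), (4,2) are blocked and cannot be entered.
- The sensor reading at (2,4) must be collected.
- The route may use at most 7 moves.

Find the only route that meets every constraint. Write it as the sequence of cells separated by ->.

(1,2) -> (1,3) -> (1,4) -> (2,4) -> (2,3) -> (2,2) -> (2,1) -> (3,1)

The 7-move cap with required stops at (2,4) leaves no slack for detours.
Route from (1,2): right 2 to (1,4), down 1 to (2,4), left 3 to (2,1), down 1 to (3,1) — 7 moves in all.
Check: all required cells visited; 7 ≤ 7 moves.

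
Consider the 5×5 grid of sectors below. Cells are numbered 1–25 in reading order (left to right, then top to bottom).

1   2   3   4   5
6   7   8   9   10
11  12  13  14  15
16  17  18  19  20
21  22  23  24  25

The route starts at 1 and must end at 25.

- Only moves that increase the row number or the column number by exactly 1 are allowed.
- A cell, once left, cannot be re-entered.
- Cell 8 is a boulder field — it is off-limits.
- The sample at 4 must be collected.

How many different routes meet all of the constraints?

A right/down-only route from 1 to 25 makes exactly 4 down-moves and 4 right-moves in some order.
With no other constraints that would be C(8,4) = 70 routes.
Split at 4 and multiply the segment counts (each segment already excludes blocked cells): 1→4: 1; 4→25: 5; product = 5.
That gives 5 routes.

5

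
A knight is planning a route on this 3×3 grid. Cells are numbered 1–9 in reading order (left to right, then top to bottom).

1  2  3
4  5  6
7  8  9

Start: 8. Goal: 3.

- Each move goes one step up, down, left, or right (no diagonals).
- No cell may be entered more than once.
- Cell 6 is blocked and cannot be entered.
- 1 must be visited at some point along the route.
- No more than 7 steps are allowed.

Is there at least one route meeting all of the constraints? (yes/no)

yes

One route that works: 8 → 5 → 4 → 1 → 2 → 3.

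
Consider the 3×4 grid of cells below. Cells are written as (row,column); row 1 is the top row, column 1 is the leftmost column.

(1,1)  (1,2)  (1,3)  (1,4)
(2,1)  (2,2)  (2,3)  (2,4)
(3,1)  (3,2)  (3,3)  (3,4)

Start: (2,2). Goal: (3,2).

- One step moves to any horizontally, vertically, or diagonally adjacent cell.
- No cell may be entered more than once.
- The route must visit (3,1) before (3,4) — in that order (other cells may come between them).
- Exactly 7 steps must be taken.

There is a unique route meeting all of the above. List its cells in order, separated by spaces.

The waypoints must appear in the order (3,1), (3,4), with no cell reused.
Route from (2,2): down-left to (3,1), up to (2,1), up-right to (1,2), 2× down-right (reaching (3,4)), 2× left (reaching (3,2)) — 7 moves in all.
Check: order respected ((3,1) at step 1, (3,4) at step 5); 7 moves as required.

(2,2) (3,1) (2,1) (1,2) (2,3) (3,4) (3,3) (3,2)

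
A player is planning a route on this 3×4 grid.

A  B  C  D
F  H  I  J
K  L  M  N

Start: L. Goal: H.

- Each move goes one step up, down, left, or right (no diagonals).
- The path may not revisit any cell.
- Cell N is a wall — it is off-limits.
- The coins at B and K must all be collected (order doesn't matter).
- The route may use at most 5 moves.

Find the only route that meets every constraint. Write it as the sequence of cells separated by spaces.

Any route must reach B and K and still end at H within 5 moves, so the order of the required stops is forced.
Route from L: left to K, 2× up (reaching A), right to B, down to H — 5 moves in all.
Check: all required cells visited; 5 ≤ 5 moves.

L K F A B H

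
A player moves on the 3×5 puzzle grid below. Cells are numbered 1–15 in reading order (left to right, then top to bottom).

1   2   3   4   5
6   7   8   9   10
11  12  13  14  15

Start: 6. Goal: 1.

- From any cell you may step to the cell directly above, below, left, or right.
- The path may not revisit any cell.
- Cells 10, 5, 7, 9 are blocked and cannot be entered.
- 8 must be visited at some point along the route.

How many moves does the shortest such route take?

Any route passes through 8 somewhere between 6 and 1. Summing Manhattan distances along the two legs (6 → 8 → 1) gives a lower bound of 2 + 3 = 5 moves.
That bound ignores the blocked cells. Measuring each leg by the fewest moves that actually steer around them (6→8: 4; 8→1: 3) raises the lower bound to 7.
A route of 7 moves exists: 6 → 11 → 12 → 13 → 8 → 3 → 2 → 1.
Since 7 matches that lower bound, it is optimal.

7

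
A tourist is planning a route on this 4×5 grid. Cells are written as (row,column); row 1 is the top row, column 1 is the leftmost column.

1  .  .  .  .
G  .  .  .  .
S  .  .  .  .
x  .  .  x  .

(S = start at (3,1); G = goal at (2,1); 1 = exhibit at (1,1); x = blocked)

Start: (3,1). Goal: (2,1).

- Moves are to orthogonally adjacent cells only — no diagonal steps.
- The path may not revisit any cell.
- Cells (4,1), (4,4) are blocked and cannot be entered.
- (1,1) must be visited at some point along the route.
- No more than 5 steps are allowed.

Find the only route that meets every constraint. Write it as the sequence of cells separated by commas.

(3,1), (3,2), (2,2), (1,2), (1,1), (2,1)

The 5-move cap with required stops at (1,1) leaves no slack for detours.
Route from (3,1): right to (3,2), 2× up (reaching (1,2)), left to (1,1), down to (2,1) — 5 moves in all.
Check: all required cells visited; 5 ≤ 5 moves.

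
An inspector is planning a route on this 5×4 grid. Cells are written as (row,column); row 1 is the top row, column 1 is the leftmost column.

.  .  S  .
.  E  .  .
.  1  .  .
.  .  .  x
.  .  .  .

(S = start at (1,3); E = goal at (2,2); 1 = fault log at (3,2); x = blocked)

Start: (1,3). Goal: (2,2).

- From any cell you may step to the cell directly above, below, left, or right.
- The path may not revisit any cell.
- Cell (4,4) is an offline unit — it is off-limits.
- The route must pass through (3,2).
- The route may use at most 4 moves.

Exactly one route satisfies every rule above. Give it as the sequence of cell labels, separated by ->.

Any route must reach (3,2) and still end at (2,2) within 4 moves, so the order of the required stops is forced.
Route from (1,3): down 2 to (3,3), left 1 to (3,2), up 1 to (2,2) — 4 moves in all.
Check: all required cells visited; 4 ≤ 4 moves.

(1,3) -> (2,3) -> (3,3) -> (3,2) -> (2,2)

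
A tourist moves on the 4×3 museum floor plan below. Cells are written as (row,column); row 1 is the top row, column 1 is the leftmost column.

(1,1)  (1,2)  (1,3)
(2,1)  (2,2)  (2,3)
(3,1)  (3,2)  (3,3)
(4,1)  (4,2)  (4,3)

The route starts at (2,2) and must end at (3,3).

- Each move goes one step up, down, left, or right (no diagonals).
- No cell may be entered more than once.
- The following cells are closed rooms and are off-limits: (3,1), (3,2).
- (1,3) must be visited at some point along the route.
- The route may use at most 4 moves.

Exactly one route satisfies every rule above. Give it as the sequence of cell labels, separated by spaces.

(2,2) (1,2) (1,3) (2,3) (3,3)

The 4-move cap with required stops at (1,3) leaves no slack for detours.
Route from (2,2): up to (1,2), right to (1,3), 2× down (reaching (3,3)) — 4 moves in all.
Check: all required cells visited; 4 ≤ 4 moves.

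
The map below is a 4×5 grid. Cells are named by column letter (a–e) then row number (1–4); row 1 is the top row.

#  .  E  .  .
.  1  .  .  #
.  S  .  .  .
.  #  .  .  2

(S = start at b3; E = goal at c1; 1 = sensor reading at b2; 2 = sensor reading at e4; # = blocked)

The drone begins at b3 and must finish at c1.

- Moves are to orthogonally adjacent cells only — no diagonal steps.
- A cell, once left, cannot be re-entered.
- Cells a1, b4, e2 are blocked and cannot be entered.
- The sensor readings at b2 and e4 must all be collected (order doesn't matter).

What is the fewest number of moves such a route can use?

Any route passes through b2 and e4 in some order between b3 and c1. Summing Manhattan distances along each leg and taking the cheapest ordering (b3 → b2 → e4 → c1) gives a lower bound of 1 + 5 + 5 = 11 moves.
A route of 11 moves achieves this: b3 → b2 → c2 → c3 → c4 → d4 → e4 → e3 → d3 → d2 → d1 → c1.
Since 11 matches the lower bound, it is optimal.

11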